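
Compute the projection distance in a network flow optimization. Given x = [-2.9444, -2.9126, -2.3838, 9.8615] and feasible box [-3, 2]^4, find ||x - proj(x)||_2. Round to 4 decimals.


Project each component onto [-3, 2].
clip(-2.9444) = -2.9444, clip(-2.9126) = -2.9126, clip(-2.3838) = -2.3838, clip(9.8615) = 2.0
Projection = [-2.9444, -2.9126, -2.3838, 2.0]
Squared diffs: [0.0, 0.0, 0.0, 61.8032]
Distance = sqrt(61.8032) = 7.8615


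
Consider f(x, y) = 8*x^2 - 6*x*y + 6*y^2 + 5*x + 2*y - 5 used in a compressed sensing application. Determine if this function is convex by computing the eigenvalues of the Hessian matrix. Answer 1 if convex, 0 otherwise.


The Hessian of f(x,y) = 8*x^2 - 6*x*y + 6*y^2 + 5*x + 2*y - 5 is:
H = [[16, -6], [-6, 12]]
Trace = 16 + 12 = 28
Determinant = 16*12 - (-6)^2 = 156
Discriminant = (28)^2 - 4*156 = 160.0
Eigenvalues: lambda_1 = 7.6754, lambda_2 = 20.3246
The function is convex.

1


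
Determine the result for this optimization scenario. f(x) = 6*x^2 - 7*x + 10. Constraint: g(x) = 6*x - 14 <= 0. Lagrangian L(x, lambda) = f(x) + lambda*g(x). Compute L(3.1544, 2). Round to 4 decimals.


Step 1: Evaluate f(x).
f(3.1544) = 6*3.1544^2 - 7*3.1544 + 10 = 47.6206
Step 2: Evaluate g(x).
g(3.1544) = 6*3.1544 - 14 = 4.9264
Step 3: Compute Lagrangian.
L = 47.6206 + 2*4.9264 = 57.4734


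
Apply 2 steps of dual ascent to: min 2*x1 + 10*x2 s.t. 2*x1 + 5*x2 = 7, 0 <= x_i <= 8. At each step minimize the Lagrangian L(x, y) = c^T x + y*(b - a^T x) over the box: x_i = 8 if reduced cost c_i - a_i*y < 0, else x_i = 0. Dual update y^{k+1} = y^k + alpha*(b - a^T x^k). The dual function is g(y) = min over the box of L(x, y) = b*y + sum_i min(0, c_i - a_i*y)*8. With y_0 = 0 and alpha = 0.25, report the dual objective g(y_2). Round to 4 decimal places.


Dual ascent for LP: min 2*x1 + 10*x2, 2*x1 + 5*x2 = 7, 0 <= x_i <= 8
Step 1: y^k = 0.0, reduced costs: (2.0, 10.0)
  x^k = (0.0, 0.0), subgradient = b - a^T x = 7.0
  y^{k+1} = 0.0 + 0.25*7.0 = 1.75
Step 2: y^k = 1.75, reduced costs: (-1.5, 1.25)
  x^k = (8.0, 0.0), subgradient = b - a^T x = -9.0
  y^{k+1} = 1.75 + 0.25*-9.0 = -0.5
Dual objective at y_2 = -0.5: reduced costs (3.0, 12.5), box minimizer x = (0.0, 0.0)
g(y_2) = b*y + (c1 - a1*y)*x1 + (c2 - a2*y)*x2 = 7*(-0.5) + 3.0*0.0 + 12.5*0.0 = -3.5 + 0.0 + 0.0 = -3.5


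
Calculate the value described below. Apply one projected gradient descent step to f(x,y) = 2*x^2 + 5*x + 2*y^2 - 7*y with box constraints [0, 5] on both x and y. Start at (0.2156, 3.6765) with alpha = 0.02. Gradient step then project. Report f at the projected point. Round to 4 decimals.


Step 1: Compute gradient at (0.2156, 3.6765).
grad_x = 2*2*0.2156 + 5 = 5.8624
grad_y = 2*2*3.6765 - 7 = 7.706
Step 2: Gradient step.
x_raw = 0.2156 - 0.02*5.8624 = 0.0984
y_raw = 3.6765 - 0.02*7.706 = 3.5224
Step 3: Project onto [0, 5].
x_proj = clip(0.0984) = 0.0984
y_proj = clip(3.5224) = 3.5224
Step 4: Evaluate f.
f(0.0984, 3.5224) = 0.6688


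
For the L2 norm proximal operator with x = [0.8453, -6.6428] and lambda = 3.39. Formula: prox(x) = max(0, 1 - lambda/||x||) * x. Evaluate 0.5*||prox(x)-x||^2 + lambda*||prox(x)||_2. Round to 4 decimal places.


Step 1: Compute ||x||.
||x|| = 6.6964
Step 2: Compute scaling factor.
scale = max(0, 1 - 3.39/6.6964) = 0.4938
Step 3: prox(x) = [0.4174, -3.2799]
||prox(x)|| = 3.3064
Step 4: Proximal objective.
0.5*||prox-x||^2 = 5.7461
lambda*||prox|| = 11.2087
Total = 16.9546


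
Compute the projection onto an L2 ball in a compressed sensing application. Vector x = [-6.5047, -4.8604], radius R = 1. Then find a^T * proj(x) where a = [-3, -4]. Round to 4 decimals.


Step 1: Compute ||x|| (intermediates to 6 decimals).
||x|| = sqrt((-6.5047)^2 + (-4.8604)^2) = 8.120013
Step 2: Project.
Since ||x|| > R, scale = R/||x|| = 1/8.120013 = 0.123153, proj(x) = scale * x
proj(x) = [-0.801073, -0.598573]
Step 3: Dot product.
a^T * proj(x) = -3*(-0.801073) - 4*(-0.598573) = 4.7975


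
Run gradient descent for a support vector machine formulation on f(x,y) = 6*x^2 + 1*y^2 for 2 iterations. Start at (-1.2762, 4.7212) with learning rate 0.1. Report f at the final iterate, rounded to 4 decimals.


Gradient descent on f(x,y) = 6*x^2 + 1*y^2.
Starting point: (-1.2762, 4.7212), alpha = 0.1
Step 1: grad_x = 2*6*-1.2762 = -15.3144, grad_y = 2*1*4.7212 = 9.4424
  x_1 = -1.2762 - 0.1*-15.3144 = 0.2552
  y_1 = 4.7212 - 0.1*9.4424 = 3.777
Step 2: grad_x = 2*6*0.2552 = 3.0629, grad_y = 2*1*3.777 = 7.5539
  x_2 = 0.2552 - 0.1*3.0629 = -0.051
  y_2 = 3.777 - 0.1*7.5539 = 3.0216
f(-0.051, 3.0216) = 6*(-0.051)^2 + 1*3.0216^2 = 9.1455


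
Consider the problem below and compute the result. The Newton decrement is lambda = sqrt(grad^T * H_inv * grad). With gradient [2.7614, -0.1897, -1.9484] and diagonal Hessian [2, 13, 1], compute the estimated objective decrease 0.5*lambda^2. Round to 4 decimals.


Step 1: H is diagonal, so H^(-1) * g = [1.3807, -0.0146, -1.9484].
Step 2: g^T H^(-1) g = sum_i g_i^2 / H_ii
  = (2.7614)^2/2 + (-0.1897)^2/13 + (-1.9484)^2/1
  = 3.8127 + 0.0028 + 3.7963 = 7.6117
Step 3: Objective decrease = 0.5 * g^T H^(-1) g = 3.8058


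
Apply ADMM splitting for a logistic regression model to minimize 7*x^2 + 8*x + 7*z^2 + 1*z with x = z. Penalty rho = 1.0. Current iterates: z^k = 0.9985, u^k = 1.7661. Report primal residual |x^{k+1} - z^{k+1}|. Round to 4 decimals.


ADMM iteration with rho = 1.0, z^k = 0.9985, u^k = 1.7661
Step 1: x-update.
Minimize 7*x^2 + 8*x + (1.0/2)*(x - 0.9985 + 1.7661)^2
FOC: (2*7 + 1.0)*x = -8 + 1.0*(0.9985 - 1.7661)
x^{k+1} = -0.5845
Step 2: z-update.
Minimize 7*z^2 + 1*z + (1.0/2)*(-0.5845 - z + 1.7661)^2
FOC: (2*7 + 1.0)*z = -1 + 1.0*(-0.5845 + 1.7661)
z^{k+1} = 0.0121
Step 3: u-update.
u^{k+1} = 1.7661 - 0.5845 - 0.0121 = 1.1695
Step 4: Primal residual = |-0.5845 - 0.0121| = 0.5966


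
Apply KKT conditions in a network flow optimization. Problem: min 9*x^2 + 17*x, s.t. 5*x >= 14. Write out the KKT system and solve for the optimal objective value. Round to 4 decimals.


Step 1: Try lambda = 0 (constraint inactive).
x_unc = -17/(2*9) = -0.9444
Check: 5*-0.9444 = -4.722 < 14 -- violated!
Step 2: Constraint must be active: 5*x = 14
x* = 14/5 = 2.8
lambda = (2*9*2.8 + 17)/5 = 13.48
Step 3: Compute optimal value.
f(x*) = 9*2.8^2 + 17*2.8 = 118.16


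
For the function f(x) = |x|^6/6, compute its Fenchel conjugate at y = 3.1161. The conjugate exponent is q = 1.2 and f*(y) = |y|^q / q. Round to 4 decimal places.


The conjugate exponent q satisfies 1/p + 1/q = 1.
p = 6, so q = 6/(6 - 1) = 1.2
|y|^q = 3.1161^1.2 = 3.9114
f*(3.1161) = 3.9114 / 1.2 = 3.2595


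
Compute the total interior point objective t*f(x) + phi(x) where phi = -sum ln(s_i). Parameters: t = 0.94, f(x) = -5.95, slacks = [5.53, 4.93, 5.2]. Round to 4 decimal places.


Step 1: Compute log-barrier.
ln values: [1.7102, 1.5953, 1.6487]
phi = -(1.7102 + 1.5953 + 1.6487) = -4.9542
Step 2: Compute augmented objective.
t*f(x) = 0.94*-5.95 = -5.593
Total = -5.593 - 4.9542 = -10.5472


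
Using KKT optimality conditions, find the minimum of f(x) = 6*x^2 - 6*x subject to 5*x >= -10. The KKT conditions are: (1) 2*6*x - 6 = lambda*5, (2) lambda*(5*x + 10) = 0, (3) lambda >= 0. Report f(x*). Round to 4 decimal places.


Step 1: Try lambda = 0 (constraint inactive).
Stationarity: 2*6*x - 6 = 0
x* = 6/(2*6) = 0.5
Check constraint: 5*0.5 = 2.5 >= -10 -- satisfied.
Step 2: Compute optimal value.
f(x*) = 6*0.5^2 - 6*0.5 = -1.5


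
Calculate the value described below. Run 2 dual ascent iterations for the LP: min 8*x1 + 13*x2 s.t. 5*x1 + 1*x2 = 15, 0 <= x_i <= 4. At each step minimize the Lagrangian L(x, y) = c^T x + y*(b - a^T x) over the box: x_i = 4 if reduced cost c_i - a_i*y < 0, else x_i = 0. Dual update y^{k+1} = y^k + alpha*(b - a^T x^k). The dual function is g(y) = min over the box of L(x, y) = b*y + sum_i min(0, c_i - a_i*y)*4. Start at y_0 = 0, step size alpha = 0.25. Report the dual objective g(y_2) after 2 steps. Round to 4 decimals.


Dual ascent for LP: min 8*x1 + 13*x2, 5*x1 + 1*x2 = 15, 0 <= x_i <= 4
Step 1: y^k = 0.0, reduced costs: (8.0, 13.0)
  x^k = (0.0, 0.0), subgradient = b - a^T x = 15.0
  y^{k+1} = 0.0 + 0.25*15.0 = 3.75
Step 2: y^k = 3.75, reduced costs: (-10.75, 9.25)
  x^k = (4.0, 0.0), subgradient = b - a^T x = -5.0
  y^{k+1} = 3.75 + 0.25*-5.0 = 2.5
Dual objective at y_2 = 2.5: reduced costs (-4.5, 10.5), box minimizer x = (4.0, 0.0)
g(y_2) = b*y + (c1 - a1*y)*x1 + (c2 - a2*y)*x2 = 15*2.5 + (-4.5)*4.0 + 10.5*0.0 = 37.5 - 18.0 + 0.0 = 19.5


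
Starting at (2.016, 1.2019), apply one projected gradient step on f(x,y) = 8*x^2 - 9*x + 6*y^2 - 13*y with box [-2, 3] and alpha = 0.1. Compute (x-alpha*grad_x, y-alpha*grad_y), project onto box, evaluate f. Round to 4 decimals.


Step 1: Compute gradient at (2.016, 1.2019).
grad_x = 2*8*2.016 - 9 = 23.256
grad_y = 2*6*1.2019 - 13 = 1.4228
Step 2: Gradient step.
x_raw = 2.016 - 0.1*23.256 = -0.3096
y_raw = 1.2019 - 0.1*1.4228 = 1.0596
Step 3: Project onto [-2, 3].
x_proj = clip(-0.3096) = -0.3096
y_proj = clip(1.0596) = 1.0596
Step 4: Evaluate f.
f(-0.3096, 1.0596) = -3.4851


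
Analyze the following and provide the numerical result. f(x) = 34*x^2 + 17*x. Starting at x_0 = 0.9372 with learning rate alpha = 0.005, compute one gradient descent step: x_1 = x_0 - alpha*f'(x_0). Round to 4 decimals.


We compute the gradient at x_0 and apply the update.
f'(x) = 68*x + 17
f'(0.9372) = 68*0.9372 + 17 = 80.7296
x_1 = 0.9372 - 0.005*80.7296 = 0.5336


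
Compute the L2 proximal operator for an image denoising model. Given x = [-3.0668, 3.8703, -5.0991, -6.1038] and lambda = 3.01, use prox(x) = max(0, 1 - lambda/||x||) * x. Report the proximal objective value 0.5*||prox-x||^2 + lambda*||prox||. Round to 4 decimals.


Step 1: Compute ||x||.
||x|| = 9.3617
Step 2: Compute scaling factor.
scale = max(0, 1 - 3.01/9.3617) = 0.6785
Step 3: prox(x) = [-2.0808, 2.6259, -3.4596, -4.1413]
||prox(x)|| = 6.3517
Step 4: Proximal objective.
0.5*||prox-x||^2 = 4.5301
lambda*||prox|| = 19.1186
Total = 23.6487


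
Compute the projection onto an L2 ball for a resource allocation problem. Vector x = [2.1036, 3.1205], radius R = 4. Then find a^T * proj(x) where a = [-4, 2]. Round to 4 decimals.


Step 1: Compute ||x|| (intermediates to 6 decimals).
||x|| = sqrt(2.1036^2 + 3.1205^2) = 3.76333
Step 2: Project.
Since ||x|| <= R, proj = x (no scaling needed).
proj(x) = [2.1036, 3.1205]
Step 3: Dot product.
a^T * proj(x) = -4*2.1036 + 2*3.1205 = -2.1734


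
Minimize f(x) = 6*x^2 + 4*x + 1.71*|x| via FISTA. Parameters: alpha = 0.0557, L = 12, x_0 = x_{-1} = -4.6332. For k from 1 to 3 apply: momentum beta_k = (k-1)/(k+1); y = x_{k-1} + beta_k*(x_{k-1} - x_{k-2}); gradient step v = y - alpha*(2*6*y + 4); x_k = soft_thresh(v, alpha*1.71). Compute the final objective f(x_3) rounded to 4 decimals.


FISTA on f(x) = 6*x^2 + 4*x + 1.71*|x|
L = 12, alpha = 0.0557
Iteration 1: beta = 0.0, y = -4.6332 + 0.0*(-4.6332 + 4.6332) = -4.6332
  grad(y) = -51.5984, v = y - alpha*grad = -1.7592
  prox(v) = soft_thresh(-1.7592, 0.0952) = -1.6639
Iteration 2: beta = 0.3333, y = -1.6639 + 0.3333*(-1.6639 + 4.6332) = -0.6742
  grad(y) = -4.09, v = y - alpha*grad = -0.4464
  prox(v) = soft_thresh(-0.4464, 0.0952) = -0.3511
Iteration 3: beta = 0.5, y = -0.3511 + 0.5*(-0.3511 + 1.6639) = 0.3053
  grad(y) = 7.6636, v = y - alpha*grad = -0.1216
  prox(v) = soft_thresh(-0.1216, 0.0952) = -0.0263
f(x_3) = 6*(-0.0263)^2 + 4*(-0.0263) + 1.71*|-0.0263| = -0.0561


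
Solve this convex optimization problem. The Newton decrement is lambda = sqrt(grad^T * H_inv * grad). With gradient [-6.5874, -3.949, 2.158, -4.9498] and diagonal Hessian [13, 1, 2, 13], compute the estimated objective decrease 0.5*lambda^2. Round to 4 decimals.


Step 1: H is diagonal, so H^(-1) * g = [-0.5067, -3.949, 1.079, -0.3808].
Step 2: g^T H^(-1) g = sum_i g_i^2 / H_ii
  = (-6.5874)^2/13 + (-3.949)^2/1 + (2.158)^2/2 + (-4.9498)^2/13
  = 3.338 + 15.5946 + 2.3285 + 1.8847 = 23.1457
Step 3: Objective decrease = 0.5 * g^T H^(-1) g = 11.5729


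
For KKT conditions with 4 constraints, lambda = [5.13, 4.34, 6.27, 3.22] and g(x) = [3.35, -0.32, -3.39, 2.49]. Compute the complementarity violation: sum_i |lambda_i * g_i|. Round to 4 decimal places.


KKT complementary slackness check:
lambda_1 * g_1 = 5.13 * 3.35 = 17.1855
lambda_2 * g_2 = 4.34 * -0.32 = -1.3888
lambda_3 * g_3 = 6.27 * -3.39 = -21.2553
lambda_4 * g_4 = 3.22 * 2.49 = 8.0178
Total violation = 17.1855 + 1.3888 + 21.2553 + 8.0178 = 47.8474


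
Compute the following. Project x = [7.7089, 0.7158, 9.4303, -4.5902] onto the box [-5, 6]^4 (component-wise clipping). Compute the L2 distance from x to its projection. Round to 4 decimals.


Project each component onto [-5, 6].
clip(7.7089) = 6.0, clip(0.7158) = 0.7158, clip(9.4303) = 6.0, clip(-4.5902) = -4.5902
Projection = [6.0, 0.7158, 6.0, -4.5902]
Squared diffs: [2.9203, 0.0, 11.767, 0.0]
Distance = sqrt(14.6873) = 3.8324


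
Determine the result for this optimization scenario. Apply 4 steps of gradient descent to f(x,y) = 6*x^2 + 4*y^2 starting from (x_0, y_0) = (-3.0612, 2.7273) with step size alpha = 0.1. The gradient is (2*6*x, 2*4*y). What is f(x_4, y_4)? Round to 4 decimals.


Gradient descent on f(x,y) = 6*x^2 + 4*y^2.
Starting point: (-3.0612, 2.7273), alpha = 0.1
Step 1: grad_x = 2*6*-3.0612 = -36.7344, grad_y = 2*4*2.7273 = 21.8184
  x_1 = -3.0612 - 0.1*-36.7344 = 0.6122
  y_1 = 2.7273 - 0.1*21.8184 = 0.5455
Step 2: grad_x = 2*6*0.6122 = 7.3469, grad_y = 2*4*0.5455 = 4.3637
  x_2 = 0.6122 - 0.1*7.3469 = -0.1224
  y_2 = 0.5455 - 0.1*4.3637 = 0.1091
Step 3: grad_x = 2*6*-0.1224 = -1.4694, grad_y = 2*4*0.1091 = 0.8727
  x_3 = -0.1224 - 0.1*-1.4694 = 0.0245
  y_3 = 0.1091 - 0.1*0.8727 = 0.0218
Step 4: grad_x = 2*6*0.0245 = 0.2939, grad_y = 2*4*0.0218 = 0.1745
  x_4 = 0.0245 - 0.1*0.2939 = -0.0049
  y_4 = 0.0218 - 0.1*0.1745 = 0.0044
f(-0.0049, 0.0044) = 6*(-0.0049)^2 + 4*0.0044^2 = 0.0002


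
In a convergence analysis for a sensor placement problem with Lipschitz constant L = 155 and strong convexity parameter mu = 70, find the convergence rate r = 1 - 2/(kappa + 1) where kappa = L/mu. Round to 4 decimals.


Step 1: Compute the condition number.
kappa = L/mu = 155/70 = 2.2143
Step 2: Compute the convergence rate.
r = 1 - 2/(kappa + 1) = 1 - 2*mu/(L + mu) = (L - mu)/(L + mu) = 85/225 = 0.3778


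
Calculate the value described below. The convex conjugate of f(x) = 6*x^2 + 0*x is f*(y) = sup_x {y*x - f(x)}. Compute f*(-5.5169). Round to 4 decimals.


f*(y) = sup_x {y*x - a*x^2 - b*x} = sup_x {(y-b)*x - a*x^2}
FOC: (y - b) - 2a*x = 0 => x* = (y - b)/(2a)
x* = (-5.5169 - 0)/(2*6) = -0.4597
f*(-5.5169) = (y-b)^2/(4a) = (-5.5169 - 0)^2/(4*6)
= 30.4362/24 = 1.2682


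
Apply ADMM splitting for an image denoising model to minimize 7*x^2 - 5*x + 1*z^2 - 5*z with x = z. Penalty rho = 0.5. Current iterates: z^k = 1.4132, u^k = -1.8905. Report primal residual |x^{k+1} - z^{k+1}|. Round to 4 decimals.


ADMM iteration with rho = 0.5, z^k = 1.4132, u^k = -1.8905
Step 1: x-update.
Minimize 7*x^2 - 5*x + (0.5/2)*(x - 1.4132 - 1.8905)^2
FOC: (2*7 + 0.5)*x = 5 + 0.5*(1.4132 + 1.8905)
x^{k+1} = 0.4587
Step 2: z-update.
Minimize 1*z^2 - 5*z + (0.5/2)*(0.4587 - z - 1.8905)^2
FOC: (2*1 + 0.5)*z = 5 + 0.5*(0.4587 - 1.8905)
z^{k+1} = 1.7136
Step 3: u-update.
u^{k+1} = -1.8905 + 0.4587 - 1.7136 = -3.1454
Step 4: Primal residual = |0.4587 - 1.7136| = 1.2549


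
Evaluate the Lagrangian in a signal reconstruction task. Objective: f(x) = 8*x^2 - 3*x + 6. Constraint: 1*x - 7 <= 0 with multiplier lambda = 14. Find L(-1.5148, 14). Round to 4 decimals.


Step 1: Evaluate f(x).
f(-1.5148) = 8*(-1.5148)^2 - 3*(-1.5148) + 6 = 28.9014
Step 2: Evaluate g(x).
g(-1.5148) = 1*-1.5148 - 7 = -8.5148
Step 3: Compute Lagrangian.
L = 28.9014 + 14*-8.5148 = -90.3058


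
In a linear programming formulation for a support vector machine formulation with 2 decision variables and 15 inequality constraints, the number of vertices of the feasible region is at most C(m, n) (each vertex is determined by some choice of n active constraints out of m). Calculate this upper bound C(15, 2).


Each vertex corresponds to some choice of n active constraints out of m, so the number of vertices is at most C(m, n) = m! / (n!(m-n)!).
m = 15, n = 2
Numerator: 15 * 14
Denominator: 2! = 2
C(15, 2) = 105


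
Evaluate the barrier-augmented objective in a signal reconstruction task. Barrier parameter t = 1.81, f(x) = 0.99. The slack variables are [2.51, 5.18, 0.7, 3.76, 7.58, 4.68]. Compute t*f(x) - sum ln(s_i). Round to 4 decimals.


Step 1: Compute log-barrier.
ln values: [0.9203, 1.6448, -0.3567, 1.3244, 2.0255, 1.5433]
phi = -(0.9203 + 1.6448 - 0.3567 + 1.3244 + 2.0255 + 1.5433) = -7.1016
Step 2: Compute augmented objective.
t*f(x) = 1.81*0.99 = 1.7919
Total = 1.7919 - 7.1016 = -5.3097


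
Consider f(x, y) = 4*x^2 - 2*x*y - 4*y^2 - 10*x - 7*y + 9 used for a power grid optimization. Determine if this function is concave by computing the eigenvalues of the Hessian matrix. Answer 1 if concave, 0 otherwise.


The Hessian of f(x,y) = 4*x^2 - 2*x*y - 4*y^2 - 10*x - 7*y + 9 is:
H = [[8, -2], [-2, -8]]
Trace = 8 - 8 = 0
Determinant = 8*-8 - (-2)^2 = -68
Discriminant = (0)^2 - 4*-68 = 272.0
Eigenvalues: lambda_1 = -8.2462, lambda_2 = 8.2462
The function is not concave.

0


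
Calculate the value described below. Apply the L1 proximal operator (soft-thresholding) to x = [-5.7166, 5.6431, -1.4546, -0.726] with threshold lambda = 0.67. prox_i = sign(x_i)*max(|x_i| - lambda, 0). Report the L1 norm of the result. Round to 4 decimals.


Soft-thresholding with lambda = 0.67:
prox(-5.7166) = sign(-5.7166)*max(|-5.7166| - 0.67, 0) = -5.0466
prox(5.6431) = sign(5.6431)*max(|5.6431| - 0.67, 0) = 4.9731
prox(-1.4546) = sign(-1.4546)*max(|-1.4546| - 0.67, 0) = -0.7846
prox(-0.726) = sign(-0.726)*max(|-0.726| - 0.67, 0) = -0.056
prox(x) = [-5.0466, 4.9731, -0.7846, -0.056]
||prox(x)||_1 = 5.0466 + 4.9731 + 0.7846 + 0.056 = 10.8603


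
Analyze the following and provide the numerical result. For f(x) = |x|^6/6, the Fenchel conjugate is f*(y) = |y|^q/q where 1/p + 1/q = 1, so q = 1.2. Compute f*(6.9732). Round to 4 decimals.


The conjugate exponent q satisfies 1/p + 1/q = 1.
p = 6, so q = 6/(6 - 1) = 1.2
|y|^q = 6.9732^1.2 = 10.283
f*(6.9732) = 10.283 / 1.2 = 8.5691


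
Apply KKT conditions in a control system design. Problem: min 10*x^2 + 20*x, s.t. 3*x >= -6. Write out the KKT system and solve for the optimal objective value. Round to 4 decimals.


Step 1: Try lambda = 0 (constraint inactive).
Stationarity: 2*10*x + 20 = 0
x* = -20/(2*10) = -1.0
Check constraint: 3*-1.0 = -3.0 >= -6 -- satisfied.
Step 2: Compute optimal value.
f(x*) = 10*(-1.0)^2 + 20*(-1.0) = -10.0


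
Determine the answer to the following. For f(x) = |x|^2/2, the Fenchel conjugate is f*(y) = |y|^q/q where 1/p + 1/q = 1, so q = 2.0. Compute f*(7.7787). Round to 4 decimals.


The conjugate exponent q satisfies 1/p + 1/q = 1.
p = 2, so q = 2/(2 - 1) = 2.0
|y|^q = 7.7787^2.0 = 60.5082
f*(7.7787) = 60.5082 / 2.0 = 30.2541


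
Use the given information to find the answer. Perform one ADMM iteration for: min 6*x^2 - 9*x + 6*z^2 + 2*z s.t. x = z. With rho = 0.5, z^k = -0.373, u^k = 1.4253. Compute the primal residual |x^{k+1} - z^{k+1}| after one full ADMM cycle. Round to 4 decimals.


ADMM iteration with rho = 0.5, z^k = -0.373, u^k = 1.4253
Step 1: x-update.
Minimize 6*x^2 - 9*x + (0.5/2)*(x + 0.373 + 1.4253)^2
FOC: (2*6 + 0.5)*x = 9 + 0.5*(-0.373 - 1.4253)
x^{k+1} = 0.6481
Step 2: z-update.
Minimize 6*z^2 + 2*z + (0.5/2)*(0.6481 - z + 1.4253)^2
FOC: (2*6 + 0.5)*z = -2 + 0.5*(0.6481 + 1.4253)
z^{k+1} = -0.0771
Step 3: u-update.
u^{k+1} = 1.4253 + 0.6481 + 0.0771 = 2.1504
Step 4: Primal residual = |0.6481 + 0.0771| = 0.7251


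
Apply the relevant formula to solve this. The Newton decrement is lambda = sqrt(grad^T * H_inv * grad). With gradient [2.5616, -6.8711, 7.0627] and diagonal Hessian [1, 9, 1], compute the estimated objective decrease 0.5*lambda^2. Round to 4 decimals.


Step 1: H is diagonal, so H^(-1) * g = [2.5616, -0.7635, 7.0627].
Step 2: g^T H^(-1) g = sum_i g_i^2 / H_ii
  = (2.5616)^2/1 + (-6.8711)^2/9 + (7.0627)^2/1
  = 6.5618 + 5.2458 + 49.8817 = 61.6893
Step 3: Objective decrease = 0.5 * g^T H^(-1) g = 30.8447


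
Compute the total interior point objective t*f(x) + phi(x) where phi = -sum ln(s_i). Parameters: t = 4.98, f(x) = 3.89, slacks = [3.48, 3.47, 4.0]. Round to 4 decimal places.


Step 1: Compute log-barrier.
ln values: [1.247, 1.2442, 1.3863]
phi = -(1.247 + 1.2442 + 1.3863) = -3.8775
Step 2: Compute augmented objective.
t*f(x) = 4.98*3.89 = 19.3722
Total = 19.3722 - 3.8775 = 15.4947


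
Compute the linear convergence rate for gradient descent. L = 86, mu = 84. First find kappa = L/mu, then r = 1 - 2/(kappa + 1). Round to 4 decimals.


Step 1: Compute the condition number.
kappa = L/mu = 86/84 = 1.0238
Step 2: Compute the convergence rate.
r = 1 - 2/(kappa + 1) = 1 - 2*mu/(L + mu) = (L - mu)/(L + mu) = 2/170 = 0.0118


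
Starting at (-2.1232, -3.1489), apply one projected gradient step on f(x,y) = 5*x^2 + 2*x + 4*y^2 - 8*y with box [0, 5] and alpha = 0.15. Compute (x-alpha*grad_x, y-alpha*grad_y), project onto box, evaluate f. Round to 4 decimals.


Step 1: Compute gradient at (-2.1232, -3.1489).
grad_x = 2*5*-2.1232 + 2 = -19.232
grad_y = 2*4*-3.1489 - 8 = -33.1912
Step 2: Gradient step.
x_raw = -2.1232 - 0.15*-19.232 = 0.7616
y_raw = -3.1489 - 0.15*-33.1912 = 1.8298
Step 3: Project onto [0, 5].
x_proj = clip(0.7616) = 0.7616
y_proj = clip(1.8298) = 1.8298
Step 4: Evaluate f.
f(0.7616, 1.8298) = 3.1775


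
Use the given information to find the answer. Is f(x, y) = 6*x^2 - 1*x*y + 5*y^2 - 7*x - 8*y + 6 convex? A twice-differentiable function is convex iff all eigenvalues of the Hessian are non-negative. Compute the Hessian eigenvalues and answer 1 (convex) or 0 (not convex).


The Hessian of f(x,y) = 6*x^2 - 1*x*y + 5*y^2 - 7*x - 8*y + 6 is:
H = [[12, -1], [-1, 10]]
Trace = 12 + 10 = 22
Determinant = 12*10 - (-1)^2 = 119
Discriminant = (22)^2 - 4*119 = 8.0
Eigenvalues: lambda_1 = 9.5858, lambda_2 = 12.4142
The function is convex.

1


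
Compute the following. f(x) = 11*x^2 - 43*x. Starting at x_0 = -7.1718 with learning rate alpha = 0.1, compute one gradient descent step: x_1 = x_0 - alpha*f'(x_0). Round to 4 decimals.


We compute the gradient at x_0 and apply the update.
f'(x) = 22*x - 43
f'(-7.1718) = 22*-7.1718 - 43 = -200.7796
x_1 = -7.1718 - 0.1*-200.7796 = 12.9062


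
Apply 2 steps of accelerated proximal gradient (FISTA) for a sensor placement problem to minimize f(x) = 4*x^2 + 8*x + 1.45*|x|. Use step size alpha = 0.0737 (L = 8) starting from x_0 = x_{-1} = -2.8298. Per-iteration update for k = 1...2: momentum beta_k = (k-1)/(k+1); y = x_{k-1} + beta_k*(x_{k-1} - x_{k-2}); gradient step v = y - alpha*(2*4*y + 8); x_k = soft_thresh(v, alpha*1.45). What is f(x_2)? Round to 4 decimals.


FISTA on f(x) = 4*x^2 + 8*x + 1.45*|x|
L = 8, alpha = 0.0737
Iteration 1: beta = 0.0, y = -2.8298 + 0.0*(-2.8298 + 2.8298) = -2.8298
  grad(y) = -14.6384, v = y - alpha*grad = -1.7509
  prox(v) = soft_thresh(-1.7509, 0.1069) = -1.6441
Iteration 2: beta = 0.3333, y = -1.6441 + 0.3333*(-1.6441 + 2.8298) = -1.2488
  grad(y) = -1.9908, v = y - alpha*grad = -1.1021
  prox(v) = soft_thresh(-1.1021, 0.1069) = -0.9953
f(x_2) = 4*(-0.9953)^2 + 8*(-0.9953) + 1.45*|-0.9953| = -2.5568


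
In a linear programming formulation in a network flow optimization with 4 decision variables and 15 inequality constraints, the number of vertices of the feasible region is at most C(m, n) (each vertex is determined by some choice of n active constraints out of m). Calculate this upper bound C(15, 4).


Each vertex corresponds to some choice of n active constraints out of m, so the number of vertices is at most C(m, n) = m! / (n!(m-n)!).
m = 15, n = 4
Numerator: 15 * 14 * 13 * 12
Denominator: 4! = 24
C(15, 4) = 1365


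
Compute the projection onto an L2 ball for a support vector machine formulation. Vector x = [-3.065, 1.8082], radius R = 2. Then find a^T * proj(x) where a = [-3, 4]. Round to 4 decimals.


Step 1: Compute ||x|| (intermediates to 6 decimals).
||x|| = sqrt((-3.065)^2 + 1.8082^2) = 3.558625
Step 2: Project.
Since ||x|| > R, scale = R/||x|| = 2/3.558625 = 0.562015, proj(x) = scale * x
proj(x) = [-1.722576, 1.016236]
Step 3: Dot product.
a^T * proj(x) = -3*(-1.722576) + 4*1.016236 = 9.2327


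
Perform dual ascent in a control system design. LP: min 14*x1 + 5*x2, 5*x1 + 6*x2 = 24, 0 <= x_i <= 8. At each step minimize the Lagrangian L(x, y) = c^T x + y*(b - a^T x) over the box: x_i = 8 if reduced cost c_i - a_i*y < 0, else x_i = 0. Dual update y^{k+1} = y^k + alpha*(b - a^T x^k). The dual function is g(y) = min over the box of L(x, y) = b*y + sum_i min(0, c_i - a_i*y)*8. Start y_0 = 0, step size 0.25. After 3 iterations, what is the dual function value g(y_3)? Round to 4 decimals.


Dual ascent for LP: min 14*x1 + 5*x2, 5*x1 + 6*x2 = 24, 0 <= x_i <= 8
Step 1: y^k = 0.0, reduced costs: (14.0, 5.0)
  x^k = (0.0, 0.0), subgradient = b - a^T x = 24.0
  y^{k+1} = 0.0 + 0.25*24.0 = 6.0
Step 2: y^k = 6.0, reduced costs: (-16.0, -31.0)
  x^k = (8.0, 8.0), subgradient = b - a^T x = -64.0
  y^{k+1} = 6.0 + 0.25*-64.0 = -10.0
Step 3: y^k = -10.0, reduced costs: (64.0, 65.0)
  x^k = (0.0, 0.0), subgradient = b - a^T x = 24.0
  y^{k+1} = -10.0 + 0.25*24.0 = -4.0
Dual objective at y_3 = -4.0: reduced costs (34.0, 29.0), box minimizer x = (0.0, 0.0)
g(y_3) = b*y + (c1 - a1*y)*x1 + (c2 - a2*y)*x2 = 24*(-4.0) + 34.0*0.0 + 29.0*0.0 = -96.0 + 0.0 + 0.0 = -96.0


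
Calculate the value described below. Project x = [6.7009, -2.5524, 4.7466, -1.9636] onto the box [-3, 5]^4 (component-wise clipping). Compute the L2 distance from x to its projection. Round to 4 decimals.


Project each component onto [-3, 5].
clip(6.7009) = 5.0, clip(-2.5524) = -2.5524, clip(4.7466) = 4.7466, clip(-1.9636) = -1.9636
Projection = [5.0, -2.5524, 4.7466, -1.9636]
Squared diffs: [2.8931, 0.0, 0.0, 0.0]
Distance = sqrt(2.8931) = 1.7009


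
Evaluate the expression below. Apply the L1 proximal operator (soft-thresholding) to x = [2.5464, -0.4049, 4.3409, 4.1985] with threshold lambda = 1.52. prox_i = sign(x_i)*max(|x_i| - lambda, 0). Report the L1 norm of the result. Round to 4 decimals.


Soft-thresholding with lambda = 1.52:
prox(2.5464) = sign(2.5464)*max(|2.5464| - 1.52, 0) = 1.0264
prox(-0.4049) = sign(-0.4049)*max(|-0.4049| - 1.52, 0) = 0.0
prox(4.3409) = sign(4.3409)*max(|4.3409| - 1.52, 0) = 2.8209
prox(4.1985) = sign(4.1985)*max(|4.1985| - 1.52, 0) = 2.6785
prox(x) = [1.0264, 0.0, 2.8209, 2.6785]
||prox(x)||_1 = 1.0264 + 0.0 + 2.8209 + 2.6785 = 6.5258


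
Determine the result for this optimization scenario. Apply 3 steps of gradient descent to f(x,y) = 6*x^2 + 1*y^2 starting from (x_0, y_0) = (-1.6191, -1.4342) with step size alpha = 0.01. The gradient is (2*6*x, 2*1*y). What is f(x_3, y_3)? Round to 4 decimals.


Gradient descent on f(x,y) = 6*x^2 + 1*y^2.
Starting point: (-1.6191, -1.4342), alpha = 0.01
Step 1: grad_x = 2*6*-1.6191 = -19.4292, grad_y = 2*1*-1.4342 = -2.8684
  x_1 = -1.6191 - 0.01*-19.4292 = -1.4248
  y_1 = -1.4342 - 0.01*-2.8684 = -1.4055
Step 2: grad_x = 2*6*-1.4248 = -17.0977, grad_y = 2*1*-1.4055 = -2.811
  x_2 = -1.4248 - 0.01*-17.0977 = -1.2538
  y_2 = -1.4055 - 0.01*-2.811 = -1.3774
Step 3: grad_x = 2*6*-1.2538 = -15.046, grad_y = 2*1*-1.3774 = -2.7548
  x_3 = -1.2538 - 0.01*-15.046 = -1.1034
  y_3 = -1.3774 - 0.01*-2.7548 = -1.3499
f(-1.1034, -1.3499) = 6*(-1.1034)^2 + 1*(-1.3499)^2 = 9.1267


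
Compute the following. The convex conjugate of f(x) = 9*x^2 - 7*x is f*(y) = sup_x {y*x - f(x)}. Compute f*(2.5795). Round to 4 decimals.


f*(y) = sup_x {y*x - a*x^2 - b*x} = sup_x {(y-b)*x - a*x^2}
FOC: (y - b) - 2a*x = 0 => x* = (y - b)/(2a)
x* = (2.5795 + 7)/(2*9) = 0.5322
f*(2.5795) = (y-b)^2/(4a) = (2.5795 + 7)^2/(4*9)
= 91.7668/36 = 2.5491


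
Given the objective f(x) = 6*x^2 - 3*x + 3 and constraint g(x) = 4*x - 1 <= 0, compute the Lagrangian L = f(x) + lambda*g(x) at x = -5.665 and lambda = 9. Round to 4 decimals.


Step 1: Evaluate f(x).
f(-5.665) = 6*(-5.665)^2 - 3*(-5.665) + 3 = 212.5484
Step 2: Evaluate g(x).
g(-5.665) = 4*-5.665 - 1 = -23.66
Step 3: Compute Lagrangian.
L = 212.5484 + 9*-23.66 = -0.3917


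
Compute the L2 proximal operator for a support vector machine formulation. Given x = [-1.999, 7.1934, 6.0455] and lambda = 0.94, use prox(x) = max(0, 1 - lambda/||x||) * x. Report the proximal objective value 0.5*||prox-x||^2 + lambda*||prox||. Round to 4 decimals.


Step 1: Compute ||x||.
||x|| = 9.6067
Step 2: Compute scaling factor.
scale = max(0, 1 - 0.94/9.6067) = 0.9022
Step 3: prox(x) = [-1.8034, 6.4895, 5.454]
||prox(x)|| = 8.6667
Step 4: Proximal objective.
0.5*||prox-x||^2 = 0.4418
lambda*||prox|| = 8.1467
Total = 8.5885


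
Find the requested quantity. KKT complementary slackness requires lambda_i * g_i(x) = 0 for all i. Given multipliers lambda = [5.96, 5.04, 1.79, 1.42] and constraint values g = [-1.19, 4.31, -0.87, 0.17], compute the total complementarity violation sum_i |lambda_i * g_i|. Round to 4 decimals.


KKT complementary slackness check:
lambda_1 * g_1 = 5.96 * -1.19 = -7.0924
lambda_2 * g_2 = 5.04 * 4.31 = 21.7224
lambda_3 * g_3 = 1.79 * -0.87 = -1.5573
lambda_4 * g_4 = 1.42 * 0.17 = 0.2414
Total violation = 7.0924 + 21.7224 + 1.5573 + 0.2414 = 30.6135


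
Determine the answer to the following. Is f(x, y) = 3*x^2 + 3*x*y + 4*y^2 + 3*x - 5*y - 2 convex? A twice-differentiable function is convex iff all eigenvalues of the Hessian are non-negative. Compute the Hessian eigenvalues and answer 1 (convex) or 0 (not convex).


The Hessian of f(x,y) = 3*x^2 + 3*x*y + 4*y^2 + 3*x - 5*y - 2 is:
H = [[6, 3], [3, 8]]
Trace = 6 + 8 = 14
Determinant = 6*8 - (3)^2 = 39
Discriminant = (14)^2 - 4*39 = 40.0
Eigenvalues: lambda_1 = 3.8377, lambda_2 = 10.1623
The function is convex.

1


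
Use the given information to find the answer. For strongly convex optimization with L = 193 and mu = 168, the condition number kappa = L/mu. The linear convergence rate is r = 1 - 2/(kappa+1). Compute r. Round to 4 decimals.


Step 1: Compute the condition number.
kappa = L/mu = 193/168 = 1.1488
Step 2: Compute the convergence rate.
r = 1 - 2/(kappa + 1) = 1 - 2*mu/(L + mu) = (L - mu)/(L + mu) = 25/361 = 0.0693


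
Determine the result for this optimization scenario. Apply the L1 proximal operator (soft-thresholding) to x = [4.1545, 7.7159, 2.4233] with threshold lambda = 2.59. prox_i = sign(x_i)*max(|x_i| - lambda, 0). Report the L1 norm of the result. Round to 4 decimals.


Soft-thresholding with lambda = 2.59:
prox(4.1545) = sign(4.1545)*max(|4.1545| - 2.59, 0) = 1.5645
prox(7.7159) = sign(7.7159)*max(|7.7159| - 2.59, 0) = 5.1259
prox(2.4233) = sign(2.4233)*max(|2.4233| - 2.59, 0) = 0.0
prox(x) = [1.5645, 5.1259, 0.0]
||prox(x)||_1 = 1.5645 + 5.1259 + 0.0 = 6.6904


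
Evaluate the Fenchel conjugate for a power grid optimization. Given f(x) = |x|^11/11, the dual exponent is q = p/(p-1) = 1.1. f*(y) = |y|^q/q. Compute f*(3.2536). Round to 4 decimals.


The conjugate exponent q satisfies 1/p + 1/q = 1.
p = 11, so q = 11/(11 - 1) = 1.1
|y|^q = 3.2536^1.1 = 3.661
f*(3.2536) = 3.661 / 1.1 = 3.3282


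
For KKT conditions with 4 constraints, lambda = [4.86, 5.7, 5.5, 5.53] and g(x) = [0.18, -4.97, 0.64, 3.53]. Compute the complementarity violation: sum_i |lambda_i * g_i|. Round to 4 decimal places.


KKT complementary slackness check:
lambda_1 * g_1 = 4.86 * 0.18 = 0.8748
lambda_2 * g_2 = 5.7 * -4.97 = -28.329
lambda_3 * g_3 = 5.5 * 0.64 = 3.52
lambda_4 * g_4 = 5.53 * 3.53 = 19.5209
Total violation = 0.8748 + 28.329 + 3.52 + 19.5209 = 52.2447


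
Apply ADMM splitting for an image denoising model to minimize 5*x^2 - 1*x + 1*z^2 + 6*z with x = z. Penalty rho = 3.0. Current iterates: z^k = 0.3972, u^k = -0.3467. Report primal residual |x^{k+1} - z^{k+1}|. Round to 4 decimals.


ADMM iteration with rho = 3.0, z^k = 0.3972, u^k = -0.3467
Step 1: x-update.
Minimize 5*x^2 - 1*x + (3.0/2)*(x - 0.3972 - 0.3467)^2
FOC: (2*5 + 3.0)*x = 1 + 3.0*(0.3972 + 0.3467)
x^{k+1} = 0.2486
Step 2: z-update.
Minimize 1*z^2 + 6*z + (3.0/2)*(0.2486 - z - 0.3467)^2
FOC: (2*1 + 3.0)*z = -6 + 3.0*(0.2486 - 0.3467)
z^{k+1} = -1.2589
Step 3: u-update.
u^{k+1} = -0.3467 + 0.2486 + 1.2589 = 1.1608
Step 4: Primal residual = |0.2486 + 1.2589| = 1.5075


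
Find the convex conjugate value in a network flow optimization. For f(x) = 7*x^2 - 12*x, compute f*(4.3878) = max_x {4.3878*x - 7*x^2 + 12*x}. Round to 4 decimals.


f*(y) = sup_x {y*x - a*x^2 - b*x} = sup_x {(y-b)*x - a*x^2}
FOC: (y - b) - 2a*x = 0 => x* = (y - b)/(2a)
x* = (4.3878 + 12)/(2*7) = 1.1706
f*(4.3878) = (y-b)^2/(4a) = (4.3878 + 12)^2/(4*7)
= 268.56/28 = 9.5914


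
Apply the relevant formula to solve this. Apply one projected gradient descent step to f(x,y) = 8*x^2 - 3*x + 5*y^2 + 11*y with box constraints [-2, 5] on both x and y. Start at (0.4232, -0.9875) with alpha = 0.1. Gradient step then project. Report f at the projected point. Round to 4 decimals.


Step 1: Compute gradient at (0.4232, -0.9875).
grad_x = 2*8*0.4232 - 3 = 3.7712
grad_y = 2*5*-0.9875 + 11 = 1.125
Step 2: Gradient step.
x_raw = 0.4232 - 0.1*3.7712 = 0.0461
y_raw = -0.9875 - 0.1*1.125 = -1.1
Step 3: Project onto [-2, 5].
x_proj = clip(0.0461) = 0.0461
y_proj = clip(-1.1) = -1.1
Step 4: Evaluate f.
f(0.0461, -1.1) = -6.1713


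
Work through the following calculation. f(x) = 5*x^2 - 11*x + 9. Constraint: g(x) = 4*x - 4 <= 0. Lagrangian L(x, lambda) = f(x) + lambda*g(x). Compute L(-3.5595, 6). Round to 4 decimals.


Step 1: Evaluate f(x).
f(-3.5595) = 5*(-3.5595)^2 - 11*(-3.5595) + 9 = 111.5047
Step 2: Evaluate g(x).
g(-3.5595) = 4*-3.5595 - 4 = -18.238
Step 3: Compute Lagrangian.
L = 111.5047 + 6*-18.238 = 2.0767


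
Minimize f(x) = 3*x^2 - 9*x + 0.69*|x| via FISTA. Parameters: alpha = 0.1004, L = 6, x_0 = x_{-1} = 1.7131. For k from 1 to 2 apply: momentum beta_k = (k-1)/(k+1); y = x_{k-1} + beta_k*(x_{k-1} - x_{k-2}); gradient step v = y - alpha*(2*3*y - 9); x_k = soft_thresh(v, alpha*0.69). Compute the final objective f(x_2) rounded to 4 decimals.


FISTA on f(x) = 3*x^2 - 9*x + 0.69*|x|
L = 6, alpha = 0.1004
Iteration 1: beta = 0.0, y = 1.7131 + 0.0*(1.7131 - 1.7131) = 1.7131
  grad(y) = 1.2786, v = y - alpha*grad = 1.5847
  prox(v) = soft_thresh(1.5847, 0.0693) = 1.5155
Iteration 2: beta = 0.3333, y = 1.5155 + 0.3333*(1.5155 - 1.7131) = 1.4496
  grad(y) = -0.3026, v = y - alpha*grad = 1.4799
  prox(v) = soft_thresh(1.4799, 0.0693) = 1.4107
f(x_2) = 3*1.4107^2 - 9*1.4107 + 0.69*|1.4107| = -5.7527


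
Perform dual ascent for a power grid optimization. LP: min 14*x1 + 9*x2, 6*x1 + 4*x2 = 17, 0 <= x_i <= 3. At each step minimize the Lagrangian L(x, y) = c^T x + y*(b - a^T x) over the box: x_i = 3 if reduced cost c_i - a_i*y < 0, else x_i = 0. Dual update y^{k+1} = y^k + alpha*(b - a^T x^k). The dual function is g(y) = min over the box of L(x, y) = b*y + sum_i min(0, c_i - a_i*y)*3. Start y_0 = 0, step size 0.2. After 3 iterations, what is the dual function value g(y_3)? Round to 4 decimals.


Dual ascent for LP: min 14*x1 + 9*x2, 6*x1 + 4*x2 = 17, 0 <= x_i <= 3
Step 1: y^k = 0.0, reduced costs: (14.0, 9.0)
  x^k = (0.0, 0.0), subgradient = b - a^T x = 17.0
  y^{k+1} = 0.0 + 0.2*17.0 = 3.4
Step 2: y^k = 3.4, reduced costs: (-6.4, -4.6)
  x^k = (3.0, 3.0), subgradient = b - a^T x = -13.0
  y^{k+1} = 3.4 + 0.2*-13.0 = 0.8
Step 3: y^k = 0.8, reduced costs: (9.2, 5.8)
  x^k = (0.0, 0.0), subgradient = b - a^T x = 17.0
  y^{k+1} = 0.8 + 0.2*17.0 = 4.2
Dual objective at y_3 = 4.2: reduced costs (-11.2, -7.8), box minimizer x = (3.0, 3.0)
g(y_3) = b*y + (c1 - a1*y)*x1 + (c2 - a2*y)*x2 = 17*4.2 + (-11.2)*3.0 + (-7.8)*3.0 = 71.4 - 33.6 - 23.4 = 14.4


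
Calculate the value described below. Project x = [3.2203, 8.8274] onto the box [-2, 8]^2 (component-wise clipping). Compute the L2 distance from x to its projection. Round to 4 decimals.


Project each component onto [-2, 8].
clip(3.2203) = 3.2203, clip(8.8274) = 8.0
Projection = [3.2203, 8.0]
Squared diffs: [0.0, 0.6846]
Distance = sqrt(0.6846) = 0.8274


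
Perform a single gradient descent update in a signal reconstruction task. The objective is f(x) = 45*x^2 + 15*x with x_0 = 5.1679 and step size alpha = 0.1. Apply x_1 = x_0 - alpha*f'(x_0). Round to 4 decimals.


We compute the gradient at x_0 and apply the update.
f'(x) = 90*x + 15
f'(5.1679) = 90*5.1679 + 15 = 480.111
x_1 = 5.1679 - 0.1*480.111 = -42.8432


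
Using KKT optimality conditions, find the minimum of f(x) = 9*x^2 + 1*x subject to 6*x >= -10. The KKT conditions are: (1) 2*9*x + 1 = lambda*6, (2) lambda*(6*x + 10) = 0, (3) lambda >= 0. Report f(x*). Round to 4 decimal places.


Step 1: Try lambda = 0 (constraint inactive).
Stationarity: 2*9*x + 1 = 0
x* = -1/(2*9) = -1/18 = -0.0556 (rounded; the exact value -1/18 is used below)
Check constraint: 6*-0.0556 = -0.3336 >= -10 -- satisfied.
Step 2: Compute optimal value.
f(x*) = 9*(-1/18)^2 + 1*(-1/18) = -0.0278


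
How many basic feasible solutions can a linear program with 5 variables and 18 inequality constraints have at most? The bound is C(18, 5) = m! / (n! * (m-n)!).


Each vertex corresponds to some choice of n active constraints out of m, so the number of vertices is at most C(m, n) = m! / (n!(m-n)!).
m = 18, n = 5
Numerator: 18 * 17 * 16 * 15 * 14
Denominator: 5! = 120
C(18, 5) = 8568


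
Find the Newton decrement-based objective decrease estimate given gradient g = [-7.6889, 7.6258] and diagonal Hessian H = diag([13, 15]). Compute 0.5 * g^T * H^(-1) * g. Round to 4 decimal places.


Step 1: H is diagonal, so H^(-1) * g = [-0.5915, 0.5084].
Step 2: g^T H^(-1) g = sum_i g_i^2 / H_ii
  = (-7.6889)^2/13 + (7.6258)^2/15
  = 4.5476 + 3.8769 = 8.4245
Step 3: Objective decrease = 0.5 * g^T H^(-1) g = 4.2122


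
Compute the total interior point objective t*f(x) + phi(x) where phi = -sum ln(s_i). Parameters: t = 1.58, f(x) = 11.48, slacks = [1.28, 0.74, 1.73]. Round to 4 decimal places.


Step 1: Compute log-barrier.
ln values: [0.2469, -0.3011, 0.5481]
phi = -(0.2469 - 0.3011 + 0.5481) = -0.4939
Step 2: Compute augmented objective.
t*f(x) = 1.58*11.48 = 18.1384
Total = 18.1384 - 0.4939 = 17.6445


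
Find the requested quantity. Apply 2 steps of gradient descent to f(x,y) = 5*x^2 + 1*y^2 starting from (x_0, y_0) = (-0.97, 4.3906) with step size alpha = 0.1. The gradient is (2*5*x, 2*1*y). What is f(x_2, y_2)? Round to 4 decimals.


Gradient descent on f(x,y) = 5*x^2 + 1*y^2.
Starting point: (-0.97, 4.3906), alpha = 0.1
Step 1: grad_x = 2*5*-0.97 = -9.7, grad_y = 2*1*4.3906 = 8.7812
  x_1 = -0.97 - 0.1*-9.7 = 0.0
  y_1 = 4.3906 - 0.1*8.7812 = 3.5125
Step 2: grad_x = 2*5*0.0 = 0.0, grad_y = 2*1*3.5125 = 7.025
  x_2 = 0.0 - 0.1*0.0 = 0.0
  y_2 = 3.5125 - 0.1*7.025 = 2.81
f(0.0, 2.81) = 5*0.0^2 + 1*2.81^2 = 7.896


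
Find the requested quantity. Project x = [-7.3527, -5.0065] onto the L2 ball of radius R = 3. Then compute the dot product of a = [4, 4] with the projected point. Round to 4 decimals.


Step 1: Compute ||x|| (intermediates to 6 decimals).
||x|| = sqrt((-7.3527)^2 + (-5.0065)^2) = 8.895349
Step 2: Project.
Since ||x|| > R, scale = R/||x|| = 3/8.895349 = 0.337255, proj(x) = scale * x
proj(x) = [-2.479735, -1.688467]
Step 3: Dot product.
a^T * proj(x) = 4*(-2.479735) + 4*(-1.688467) = -16.6728


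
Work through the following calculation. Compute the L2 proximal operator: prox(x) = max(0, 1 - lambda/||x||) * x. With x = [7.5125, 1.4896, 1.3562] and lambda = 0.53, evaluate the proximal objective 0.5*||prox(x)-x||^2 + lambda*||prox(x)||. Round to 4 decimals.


Step 1: Compute ||x||.
||x|| = 7.7779
Step 2: Compute scaling factor.
scale = max(0, 1 - 0.53/7.7779) = 0.9319
Step 3: prox(x) = [7.0006, 1.3881, 1.2638]
||prox(x)|| = 7.2479
Step 4: Proximal objective.
0.5*||prox-x||^2 = 0.1405
lambda*||prox|| = 3.8414
Total = 3.9818


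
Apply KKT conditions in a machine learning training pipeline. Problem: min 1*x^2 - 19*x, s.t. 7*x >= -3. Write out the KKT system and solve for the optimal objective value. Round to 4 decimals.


Step 1: Try lambda = 0 (constraint inactive).
Stationarity: 2*1*x - 19 = 0
x* = 19/(2*1) = 9.5
Check constraint: 7*9.5 = 66.5 >= -3 -- satisfied.
Step 2: Compute optimal value.
f(x*) = 1*9.5^2 - 19*9.5 = -90.25
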